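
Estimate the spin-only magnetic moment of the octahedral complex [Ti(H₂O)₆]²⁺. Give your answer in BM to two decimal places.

2.83 BM

H₂O is neutral, so the +2 overall charge sits on Ti: oxidation state +2.
Ti sits in group 4; removing 2 electrons leaves Ti²⁺ with 4 − 2 = 2 d electrons.
For octahedral d² the high- and low-spin configurations coincide.
Configuration: t2g^2 e_g^0 → 2 unpaired electrons.
μ(spin-only) = √[2(2+2)] = √8 ≈ 2.83 BM.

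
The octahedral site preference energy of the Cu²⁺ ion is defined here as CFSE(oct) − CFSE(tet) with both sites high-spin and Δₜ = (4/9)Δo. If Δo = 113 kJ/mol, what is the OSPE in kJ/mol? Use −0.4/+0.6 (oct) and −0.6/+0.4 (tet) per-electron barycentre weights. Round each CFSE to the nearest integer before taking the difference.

-48

Cu²⁺: group 11, so d-count = 11 − 2 = 9.
Octahedral high-spin t₂g⁶ eg³: CFSE = -0.6 × 113 = -68 kJ/mol.
Tetrahedral: e⁴ t₂⁵, CFSE = 4(−0.6) + 5(+0.4) = -0.4Δₜ = -0.4 × (4/9) × 113 = -20 kJ/mol.
OSPE = CFSE(oct) − CFSE(tet) = -68 − (-20) = -48 kJ/mol.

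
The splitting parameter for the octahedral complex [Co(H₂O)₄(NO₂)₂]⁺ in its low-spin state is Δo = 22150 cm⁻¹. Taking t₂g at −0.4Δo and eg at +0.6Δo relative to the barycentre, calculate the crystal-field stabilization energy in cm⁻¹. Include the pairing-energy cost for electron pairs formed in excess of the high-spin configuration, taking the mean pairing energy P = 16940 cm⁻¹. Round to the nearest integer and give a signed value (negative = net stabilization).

Ligand charges: 4×(+0) from H₂O and 2×(-1) from NO₂⁻ sum to -2; with overall charge +1, Co is +3.
Co³⁺: group 9, so d-count = 9 − 3 = 6.
The d⁶ electrons fill as t₂g⁶ eg⁰.
CFSE(orbital) = 6×(-0.4Δo) + 0×(0.6Δo) = -2.4Δo; with Δo = 22150 cm⁻¹ that is -53160 cm⁻¹.
High-spin d⁶ would be t₂g⁴ eg² with 1 pair; low-spin has 3, so 2 excess pairs cost +2P = +33880 cm⁻¹.
Net CFSE = -53160 + 33880 = -19280 cm⁻¹.

-19280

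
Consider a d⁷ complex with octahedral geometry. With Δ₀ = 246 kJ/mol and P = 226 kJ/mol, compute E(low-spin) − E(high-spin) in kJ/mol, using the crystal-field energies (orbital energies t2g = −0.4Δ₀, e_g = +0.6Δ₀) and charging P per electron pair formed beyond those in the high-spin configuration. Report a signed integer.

In the high-spin limit (t2g^5 e_g^2) the orbital term is -0.8Δ₀ = -197 kJ/mol, with no excess pairing.
For low-spin the configuration is t2g^6 e_g^1: orbital energy -1.8 × 246 = -443 kJ/mol, and 1 additional pair relative to high-spin adds 226 kJ/mol, giving -217 kJ/mol.
Thus E(LS) − E(HS) = -20 kJ/mol.

-20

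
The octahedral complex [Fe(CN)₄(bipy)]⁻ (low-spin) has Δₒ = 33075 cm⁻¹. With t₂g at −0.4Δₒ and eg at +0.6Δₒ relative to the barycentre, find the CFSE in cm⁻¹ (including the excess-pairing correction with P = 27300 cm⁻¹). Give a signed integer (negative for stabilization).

-11550

Ligand charges: 4×(-1) from CN⁻ and 1×(+0) from bipy sum to -4; with overall charge -1, Fe is +3.
Fe³⁺: group 8, so d-count = 8 − 3 = 5.
Configuration: t₂g⁵ eg⁰.
Orbital CFSE = 5(-0.4) + 0(0.6) = -2.0Δₒ = -2.0 × 33075 = -66150 cm⁻¹.
Relative to high-spin t₂g³ eg² (0 paired), the low-spin configuration has 2 additional pairs, contributing +2 × 27300 = +54600 cm⁻¹.
Overall CFSE = -66150 + 54600 = -11550 cm⁻¹.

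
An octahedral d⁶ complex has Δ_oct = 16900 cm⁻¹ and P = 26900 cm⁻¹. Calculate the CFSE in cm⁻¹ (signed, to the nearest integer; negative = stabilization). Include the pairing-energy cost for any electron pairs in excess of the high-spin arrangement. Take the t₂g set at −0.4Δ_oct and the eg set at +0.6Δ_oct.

Here Δ_oct < P (16900 < 26900), so the high-spin state is favoured.
Filling d⁶ accordingly: t₂g⁴ eg².
Orbital CFSE = -0.4Δ_oct = -0.4 × 16900 = -6760 cm⁻¹.
High-spin has no excess pairs, so no pairing correction applies.

-6760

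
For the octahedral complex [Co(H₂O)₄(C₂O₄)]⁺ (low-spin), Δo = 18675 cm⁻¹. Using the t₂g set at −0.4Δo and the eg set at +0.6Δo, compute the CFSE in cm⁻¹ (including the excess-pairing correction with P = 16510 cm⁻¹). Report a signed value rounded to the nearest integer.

-11800

Ligand charges: 4×(+0) from H₂O and 1×(-2) from C₂O₄²⁻ sum to -2; with overall charge +1, Co is +3.
Co is in group 9, so Co³⁺ is d⁶ (9 − 3 = 6).
The d⁶ electrons fill as t₂g⁶ eg⁰.
The orbital stabilization is -2.4Δo = -2.4 × 18675 = -44820 cm⁻¹.
High-spin d⁶ would be t₂g⁴ eg² with 1 pair; low-spin has 3, so 2 excess pairs cost +2P = +33020 cm⁻¹.
Overall CFSE = -44820 + 33020 = -11800 cm⁻¹.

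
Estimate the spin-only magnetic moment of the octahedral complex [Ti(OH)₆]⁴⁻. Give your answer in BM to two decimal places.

Each OH⁻ contributes -1; 6 × (-1) = -6. With overall charge -4, Ti is in the +2 oxidation state.
Group 4 minus oxidation state +2 gives a d² configuration for Ti²⁺.
Configuration: t₂g² eg⁰ → 2 unpaired electrons.
μ(spin-only) = √[2(2+2)] = √8 ≈ 2.83 BM.

2.83 BM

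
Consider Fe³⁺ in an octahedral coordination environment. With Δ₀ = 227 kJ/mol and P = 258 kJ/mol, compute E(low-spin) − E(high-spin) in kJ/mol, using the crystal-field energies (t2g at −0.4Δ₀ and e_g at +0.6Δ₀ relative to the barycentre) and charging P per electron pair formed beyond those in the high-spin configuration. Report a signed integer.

Fe is in group 8, so Fe³⁺ is d⁵ (8 − 3 = 5).
High-spin d⁵ fills as t2g^3 e_g^2 with CFSE 3(−0.4) + 2(+0.6) = 0.0Δ₀ = 0 kJ/mol.
Low-spin: t2g^5 e_g^0, orbital CFSE = -2.0Δ₀ = -454 kJ/mol; plus 2 excess pairs × P = +516 kJ/mol; total 62 kJ/mol.
E(LS) − E(HS) = 62 − (0) = 62 kJ/mol.

62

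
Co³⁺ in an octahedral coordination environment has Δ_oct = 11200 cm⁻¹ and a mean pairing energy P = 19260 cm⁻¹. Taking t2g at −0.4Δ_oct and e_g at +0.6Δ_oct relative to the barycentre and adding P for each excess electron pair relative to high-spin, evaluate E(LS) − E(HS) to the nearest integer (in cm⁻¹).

16120

Co sits in group 9; removing 3 electrons leaves Co³⁺ with 9 − 3 = 6 d electrons.
In the high-spin limit (t2g^4 e_g^2) the orbital term is -0.4Δ_oct = -4480 cm⁻¹, with no excess pairing.
Low-spin: t2g^6 e_g^0, orbital CFSE = -2.4Δ_oct = -26880 cm⁻¹; plus 2 excess pairs × P = +38520 cm⁻¹; total 11640 cm⁻¹.
E(LS) − E(HS) = 11640 − (-4480) = 16120 cm⁻¹.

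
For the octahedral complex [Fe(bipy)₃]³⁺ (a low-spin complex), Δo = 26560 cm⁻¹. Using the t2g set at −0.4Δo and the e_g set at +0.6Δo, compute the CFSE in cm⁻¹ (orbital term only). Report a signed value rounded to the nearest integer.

-53120

bipy is neutral, so the +3 overall charge sits on Fe: oxidation state +3.
Fe sits in group 8; removing 3 electrons leaves Fe³⁺ with 8 − 3 = 5 d electrons.
The d⁵ electrons fill as t2g^5 e_g^0.
Orbital CFSE = 5(-0.4) + 0(0.6) = -2.0Δo = -2.0 × 26560 = -53120 cm⁻¹.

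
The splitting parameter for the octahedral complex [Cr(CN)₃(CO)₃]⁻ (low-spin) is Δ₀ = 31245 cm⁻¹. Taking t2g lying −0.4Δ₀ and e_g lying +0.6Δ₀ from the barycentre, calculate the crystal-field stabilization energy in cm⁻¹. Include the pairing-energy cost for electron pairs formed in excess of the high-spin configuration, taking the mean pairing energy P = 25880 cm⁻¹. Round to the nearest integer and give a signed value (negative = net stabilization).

-24112

Ligand charges: 3×(-1) from CN⁻ and 3×(+0) from CO sum to -3; with overall charge -1, Cr is +2.
Cr is in group 6, so Cr²⁺ is d⁴ (6 − 2 = 4).
The d⁴ electrons fill as t2g^4 e_g^0.
The orbital stabilization is -1.6Δ₀ = -1.6 × 31245 = -49992 cm⁻¹.
High-spin d⁴ would be t2g^3 e_g^1 with 0 pairs; low-spin has 1, so 1 excess pair costs +1P = +25880 cm⁻¹.
Net CFSE = -49992 + 25880 = -24112 cm⁻¹.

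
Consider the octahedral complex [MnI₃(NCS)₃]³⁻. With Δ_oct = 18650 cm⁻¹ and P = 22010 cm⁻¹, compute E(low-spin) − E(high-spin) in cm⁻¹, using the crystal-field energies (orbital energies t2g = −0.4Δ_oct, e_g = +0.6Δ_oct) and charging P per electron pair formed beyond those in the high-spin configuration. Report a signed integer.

Ligand charges: 3×(-1) from I⁻ and 3×(-1) from NCS⁻ sum to -6; with overall charge -3, Mn is +3.
Mn sits in group 7; removing 3 electrons leaves Mn³⁺ with 7 − 3 = 4 d electrons.
High-spin: t2g^3 e_g^1, CFSE = -0.6Δ_oct = -11190 cm⁻¹.
For low-spin the configuration is t2g^4 e_g^0: orbital energy -1.6 × 18650 = -29840 cm⁻¹, and 1 additional pair relative to high-spin adds 22010 cm⁻¹, giving -7830 cm⁻¹.
The difference is -7830 − (-11190) = 3360 cm⁻¹, so high-spin lies lower.

3360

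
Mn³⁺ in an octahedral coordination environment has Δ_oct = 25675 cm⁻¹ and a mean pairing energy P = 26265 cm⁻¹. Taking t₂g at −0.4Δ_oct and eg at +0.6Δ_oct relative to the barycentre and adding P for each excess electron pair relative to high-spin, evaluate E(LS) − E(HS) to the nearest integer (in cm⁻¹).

Group 7 minus oxidation state +3 gives a d⁴ configuration for Mn³⁺.
High-spin: t₂g³ eg¹, CFSE = -0.6Δ_oct = -15405 cm⁻¹.
For low-spin the configuration is t₂g⁴ eg⁰: orbital energy -1.6 × 25675 = -41080 cm⁻¹, and 1 additional pair relative to high-spin adds 26265 cm⁻¹, giving -14815 cm⁻¹.
E(LS) − E(HS) = -14815 − (-15405) = 590 cm⁻¹.

590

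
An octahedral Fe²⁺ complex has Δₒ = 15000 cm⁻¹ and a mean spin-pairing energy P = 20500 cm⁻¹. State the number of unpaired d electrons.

4

Fe sits in group 8; removing 2 electrons leaves Fe²⁺ with 8 − 2 = 6 d electrons.
Here Δₒ < P (15000 < 20500), so the high-spin state is favoured.
That gives t2g^4 e_g^2.
Unpaired electrons: 4.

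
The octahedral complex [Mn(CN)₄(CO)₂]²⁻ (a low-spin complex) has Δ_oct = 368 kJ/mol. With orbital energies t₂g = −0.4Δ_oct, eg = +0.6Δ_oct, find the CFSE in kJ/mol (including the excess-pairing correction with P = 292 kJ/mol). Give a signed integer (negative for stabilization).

Ligand charges: 4×(-1) from CN⁻ and 2×(+0) from CO sum to -4; with overall charge -2, Mn is +2.
Mn sits in group 7; removing 2 electrons leaves Mn²⁺ with 7 − 2 = 5 d electrons.
Configuration: t₂g⁵ eg⁰.
The orbital stabilization is -2.0Δ_oct = -2.0 × 368 = -736 kJ/mol.
Pairing penalty: 2 pairs vs 0 in the high-spin reference → 2 extra × P = 584 kJ/mol.
Overall CFSE = -736 + 584 = -152 kJ/mol.

-152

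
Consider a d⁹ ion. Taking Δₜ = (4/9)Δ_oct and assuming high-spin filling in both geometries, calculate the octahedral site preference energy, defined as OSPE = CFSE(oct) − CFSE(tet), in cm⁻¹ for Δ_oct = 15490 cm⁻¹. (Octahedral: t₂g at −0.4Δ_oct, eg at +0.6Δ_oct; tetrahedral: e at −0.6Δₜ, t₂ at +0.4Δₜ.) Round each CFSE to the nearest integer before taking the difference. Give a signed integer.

In an octahedral site d⁹ (HS) is t₂g⁶ eg³, giving CFSE(oct) = -0.6Δ_oct = -9294 cm⁻¹.
In a tetrahedral site the filling is e⁴ t₂⁵: CFSE(tet) = -0.4Δₜ = -0.4 × (4/9)(15490) = -2754 cm⁻¹.
OSPE = CFSE(oct) − CFSE(tet) = -9294 − (-2754) = -6540 cm⁻¹.

-6540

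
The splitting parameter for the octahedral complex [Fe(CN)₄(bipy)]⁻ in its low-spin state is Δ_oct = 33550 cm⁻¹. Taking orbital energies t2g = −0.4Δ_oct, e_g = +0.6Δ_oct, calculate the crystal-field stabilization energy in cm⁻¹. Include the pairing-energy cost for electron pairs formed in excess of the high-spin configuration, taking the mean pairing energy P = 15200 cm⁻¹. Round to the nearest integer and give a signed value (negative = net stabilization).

Ligand charges: 4×(-1) from CN⁻ and 1×(+0) from bipy sum to -4; with overall charge -1, Fe is +3.
Fe sits in group 8; removing 3 electrons leaves Fe³⁺ with 8 − 3 = 5 d electrons.
Electron filling gives t2g^5 e_g^0.
The orbital stabilization is -2.0Δ_oct = -2.0 × 33550 = -67100 cm⁻¹.
Relative to high-spin t2g^3 e_g^2 (0 paired), the low-spin configuration has 2 additional pairs, contributing +2 × 15200 = +30400 cm⁻¹.
Net CFSE = -67100 + 30400 = -36700 cm⁻¹.

-36700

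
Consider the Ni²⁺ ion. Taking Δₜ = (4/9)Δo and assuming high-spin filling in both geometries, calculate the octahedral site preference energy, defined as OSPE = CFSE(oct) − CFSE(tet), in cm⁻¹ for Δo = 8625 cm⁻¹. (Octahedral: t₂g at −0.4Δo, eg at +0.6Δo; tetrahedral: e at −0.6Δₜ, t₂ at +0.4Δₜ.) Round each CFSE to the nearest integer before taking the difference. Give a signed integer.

Group 10 minus oxidation state +2 gives a d⁸ configuration for Ni²⁺.
Octahedral high-spin t2g^6 e_g^2: CFSE = -1.2 × 8625 = -10350 cm⁻¹.
Tetrahedral: e^4 t2^4, CFSE = 4(−0.6) + 4(+0.4) = -0.8Δₜ = -0.8 × (4/9) × 8625 = -3067 cm⁻¹.
Subtracting, OSPE = -10350 − (-3067) = -7283 cm⁻¹.

-7283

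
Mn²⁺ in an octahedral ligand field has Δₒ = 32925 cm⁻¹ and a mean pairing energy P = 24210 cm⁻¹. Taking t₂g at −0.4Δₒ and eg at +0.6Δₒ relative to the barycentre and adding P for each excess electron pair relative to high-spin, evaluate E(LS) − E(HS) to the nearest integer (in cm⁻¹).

Group 7 minus oxidation state +2 gives a d⁵ configuration for Mn²⁺.
High-spin d⁵ fills as t₂g³ eg² with CFSE 3(−0.4) + 2(+0.6) = 0.0Δₒ = 0 cm⁻¹.
Low-spin: t₂g⁵ eg⁰, orbital CFSE = -2.0Δₒ = -65850 cm⁻¹; plus 2 excess pairs × P = +48420 cm⁻¹; total -17430 cm⁻¹.
E(LS) − E(HS) = -17430 − (0) = -17430 cm⁻¹.

-17430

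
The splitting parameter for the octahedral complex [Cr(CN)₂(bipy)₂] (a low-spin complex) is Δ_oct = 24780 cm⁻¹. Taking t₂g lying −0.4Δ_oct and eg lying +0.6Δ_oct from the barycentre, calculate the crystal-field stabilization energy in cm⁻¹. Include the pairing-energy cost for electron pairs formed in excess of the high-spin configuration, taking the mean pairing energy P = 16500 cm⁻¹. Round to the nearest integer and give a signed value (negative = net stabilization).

Ligand charges: 2×(-1) from CN⁻ and 2×(+0) from bipy sum to -2; with overall charge +0, Cr is +2.
Cr sits in group 6; removing 2 electrons leaves Cr²⁺ with 6 − 2 = 4 d electrons.
Electron filling gives t₂g⁴ eg⁰.
Orbital CFSE = 4(-0.4) + 0(0.6) = -1.6Δ_oct = -1.6 × 24780 = -39648 cm⁻¹.
Pairing penalty: 1 pair vs 0 in the high-spin reference → 1 extra × P = 16500 cm⁻¹.
Combining: -39648 + 16500 = -23148 cm⁻¹.

-23148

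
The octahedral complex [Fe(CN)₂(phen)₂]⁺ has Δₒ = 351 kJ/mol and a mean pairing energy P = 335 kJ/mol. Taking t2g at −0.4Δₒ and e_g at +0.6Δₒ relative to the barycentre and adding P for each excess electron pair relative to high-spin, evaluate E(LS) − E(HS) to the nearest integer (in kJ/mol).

-32

Ligand charges: 2×(-1) from CN⁻ and 2×(+0) from phen sum to -2; with overall charge +1, Fe is +3.
Fe³⁺: group 8, so d-count = 8 − 3 = 5.
In the high-spin limit (t2g^3 e_g^2) the orbital term is 0.0Δₒ = 0 kJ/mol, with no excess pairing.
Low-spin: t2g^5 e_g^0, orbital CFSE = -2.0Δₒ = -702 kJ/mol; plus 2 excess pairs × P = +670 kJ/mol; total -32 kJ/mol.
E(LS) − E(HS) = -32 − (0) = -32 kJ/mol.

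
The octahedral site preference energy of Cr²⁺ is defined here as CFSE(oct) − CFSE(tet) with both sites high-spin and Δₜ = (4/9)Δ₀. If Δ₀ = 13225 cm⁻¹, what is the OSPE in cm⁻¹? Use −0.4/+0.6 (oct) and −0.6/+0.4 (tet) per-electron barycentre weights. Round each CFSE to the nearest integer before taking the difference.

-5584

Cr is in group 6, so Cr²⁺ is d⁴ (6 − 2 = 4).
In an octahedral site d⁴ (HS) is t₂g³ eg¹, giving CFSE(oct) = -0.6Δ₀ = -7935 cm⁻¹.
Tetrahedral e² t₂² gives -0.4Δₜ = -0.4 × (4/9) × 13225 = -2351 cm⁻¹.
OSPE = -7935 − (-2351) = -5584 cm⁻¹.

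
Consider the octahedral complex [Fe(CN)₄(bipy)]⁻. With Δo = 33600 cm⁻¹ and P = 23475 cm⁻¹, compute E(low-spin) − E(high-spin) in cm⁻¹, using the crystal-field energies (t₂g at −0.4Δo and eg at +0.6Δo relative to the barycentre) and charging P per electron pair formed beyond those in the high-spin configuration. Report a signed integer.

Ligand charges: 4×(-1) from CN⁻ and 1×(+0) from bipy sum to -4; with overall charge -1, Fe is +3.
Fe³⁺: group 8, so d-count = 8 − 3 = 5.
High-spin d⁵ fills as t₂g³ eg² with CFSE 3(−0.4) + 2(+0.6) = 0.0Δo = 0 cm⁻¹.
Low-spin t₂g⁵ eg⁰ gives -2.0Δo = -67200 cm⁻¹, but forming 2 extra pairs costs 2P = 46950 cm⁻¹, so E(LS) = -67200 + 46950 = -20250 cm⁻¹.
The difference is -20250 − (0) = -20250 cm⁻¹, so low-spin lies lower.

-20250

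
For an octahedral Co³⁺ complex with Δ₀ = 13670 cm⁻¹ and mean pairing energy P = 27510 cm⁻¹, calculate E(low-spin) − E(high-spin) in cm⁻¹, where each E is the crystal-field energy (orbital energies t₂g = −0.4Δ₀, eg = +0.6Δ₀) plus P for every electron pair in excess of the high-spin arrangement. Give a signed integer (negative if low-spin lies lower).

Co is in group 9, so Co³⁺ is d⁶ (9 − 3 = 6).
High-spin: t₂g⁴ eg², CFSE = -0.4Δ₀ = -5468 cm⁻¹.
For low-spin the configuration is t₂g⁶ eg⁰: orbital energy -2.4 × 13670 = -32808 cm⁻¹, and 2 additional pairs relative to high-spin add 55020 cm⁻¹, giving 22212 cm⁻¹.
E(LS) − E(HS) = 22212 − (-5468) = 27680 cm⁻¹.

27680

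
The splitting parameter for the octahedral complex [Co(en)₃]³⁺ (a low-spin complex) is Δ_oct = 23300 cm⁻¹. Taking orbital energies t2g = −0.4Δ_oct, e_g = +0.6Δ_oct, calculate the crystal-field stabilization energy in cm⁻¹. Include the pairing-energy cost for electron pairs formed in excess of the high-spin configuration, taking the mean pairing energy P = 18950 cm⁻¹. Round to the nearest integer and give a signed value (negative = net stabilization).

en is neutral, so the +3 overall charge sits on Co: oxidation state +3.
Co sits in group 9; removing 3 electrons leaves Co³⁺ with 9 − 3 = 6 d electrons.
The d⁶ electrons fill as t2g^6 e_g^0.
CFSE(orbital) = 6×(-0.4Δ_oct) + 0×(0.6Δ_oct) = -2.4Δ_oct; with Δ_oct = 23300 cm⁻¹ that is -55920 cm⁻¹.
Relative to high-spin t2g^4 e_g^2 (1 paired), the low-spin configuration has 2 additional pairs, contributing +2 × 18950 = +37900 cm⁻¹.
Net CFSE = -55920 + 37900 = -18020 cm⁻¹.

-18020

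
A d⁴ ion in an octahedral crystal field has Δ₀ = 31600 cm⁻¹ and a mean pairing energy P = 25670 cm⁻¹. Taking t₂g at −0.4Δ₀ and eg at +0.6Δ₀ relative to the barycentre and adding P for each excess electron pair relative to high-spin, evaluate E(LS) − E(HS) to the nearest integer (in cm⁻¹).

-5930

High-spin: t₂g³ eg¹, CFSE = -0.6Δ₀ = -18960 cm⁻¹.
For low-spin the configuration is t₂g⁴ eg⁰: orbital energy -1.6 × 31600 = -50560 cm⁻¹, and 1 additional pair relative to high-spin adds 25670 cm⁻¹, giving -24890 cm⁻¹.
E(LS) − E(HS) = -24890 − (-18960) = -5930 cm⁻¹.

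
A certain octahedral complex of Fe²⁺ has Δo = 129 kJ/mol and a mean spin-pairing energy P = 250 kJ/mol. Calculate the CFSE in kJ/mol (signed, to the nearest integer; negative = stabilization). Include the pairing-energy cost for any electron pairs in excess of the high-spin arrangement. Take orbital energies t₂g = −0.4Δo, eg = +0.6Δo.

Fe is in group 8, so Fe²⁺ is d⁶ (8 − 2 = 6).
Here Δo < P (129 < 250), so the high-spin state is favoured.
Configuration: t₂g⁴ eg².
Orbital CFSE = -0.4Δo = -0.4 × 129 = -52 kJ/mol.
High-spin has no excess pairs, so no pairing correction applies.

-52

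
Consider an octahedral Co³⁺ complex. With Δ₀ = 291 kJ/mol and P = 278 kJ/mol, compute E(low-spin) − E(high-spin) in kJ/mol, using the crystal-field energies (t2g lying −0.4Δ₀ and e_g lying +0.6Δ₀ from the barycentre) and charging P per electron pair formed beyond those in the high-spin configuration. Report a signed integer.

Co sits in group 9; removing 3 electrons leaves Co³⁺ with 9 − 3 = 6 d electrons.
High-spin d⁶ fills as t2g^4 e_g^2 with CFSE 4(−0.4) + 2(+0.6) = -0.4Δ₀ = -116 kJ/mol.
Low-spin t2g^6 e_g^0 gives -2.4Δ₀ = -698 kJ/mol, but forming 2 extra pairs costs 2P = 556 kJ/mol, so E(LS) = -698 + 556 = -142 kJ/mol.
Thus E(LS) − E(HS) = -26 kJ/mol.

-26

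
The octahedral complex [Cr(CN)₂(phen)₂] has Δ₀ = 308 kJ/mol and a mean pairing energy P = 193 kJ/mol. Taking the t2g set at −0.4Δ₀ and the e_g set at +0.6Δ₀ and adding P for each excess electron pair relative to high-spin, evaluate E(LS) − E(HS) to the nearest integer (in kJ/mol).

Ligand charges: 2×(-1) from CN⁻ and 2×(+0) from phen sum to -2; with overall charge +0, Cr is +2.
Group 6 minus oxidation state +2 gives a d⁴ configuration for Cr²⁺.
In the high-spin limit (t2g^3 e_g^1) the orbital term is -0.6Δ₀ = -185 kJ/mol, with no excess pairing.
For low-spin the configuration is t2g^4 e_g^0: orbital energy -1.6 × 308 = -493 kJ/mol, and 1 additional pair relative to high-spin adds 193 kJ/mol, giving -300 kJ/mol.
Thus E(LS) − E(HS) = -115 kJ/mol.

-115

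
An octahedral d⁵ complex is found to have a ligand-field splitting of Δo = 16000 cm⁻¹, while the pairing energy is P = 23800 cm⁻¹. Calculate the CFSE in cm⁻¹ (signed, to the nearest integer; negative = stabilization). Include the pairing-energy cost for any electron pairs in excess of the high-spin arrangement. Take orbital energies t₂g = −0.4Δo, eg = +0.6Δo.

0

With Δo < P the complex is high-spin.
Filling d⁵ accordingly: t₂g³ eg².
Orbital CFSE = 0.0Δo = 0.0 × 16000 = 0 cm⁻¹.
High-spin has no excess pairs, so no pairing correction applies.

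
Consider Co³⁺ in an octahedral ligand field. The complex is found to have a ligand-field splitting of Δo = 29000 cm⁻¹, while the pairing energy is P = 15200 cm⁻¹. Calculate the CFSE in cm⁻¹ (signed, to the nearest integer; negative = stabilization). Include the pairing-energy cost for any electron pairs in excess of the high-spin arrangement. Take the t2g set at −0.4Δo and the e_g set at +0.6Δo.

-39200

Group 9 minus oxidation state +3 gives a d⁶ configuration for Co³⁺.
With Δo > P the complex is low-spin.
That gives t2g^6 e_g^0.
Orbital CFSE = -2.4Δo = -2.4 × 29000 = -69600 cm⁻¹.
Excess pairs vs high-spin: 3 − 1 = 2; pairing cost = +30400 cm⁻¹.
Net CFSE = -69600 + 30400 = -39200 cm⁻¹.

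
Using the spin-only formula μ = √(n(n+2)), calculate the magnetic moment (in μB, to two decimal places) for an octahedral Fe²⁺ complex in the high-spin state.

4.90 μB

Fe is in group 8, so Fe²⁺ is d⁶ (8 − 2 = 6).
Configuration: t₂g⁴ eg² → 4 unpaired electrons.
μ(spin-only) = √[4(4+2)] = √24 ≈ 4.90 μB.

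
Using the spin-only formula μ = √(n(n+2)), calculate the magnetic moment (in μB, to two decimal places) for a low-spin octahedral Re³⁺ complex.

Re³⁺: group 7, so d-count = 7 − 3 = 4.
Configuration: t2g^4 e_g^0 → 2 unpaired electrons.
μ(spin-only) = √[2(2+2)] = √8 ≈ 2.83 μB.

2.83 μB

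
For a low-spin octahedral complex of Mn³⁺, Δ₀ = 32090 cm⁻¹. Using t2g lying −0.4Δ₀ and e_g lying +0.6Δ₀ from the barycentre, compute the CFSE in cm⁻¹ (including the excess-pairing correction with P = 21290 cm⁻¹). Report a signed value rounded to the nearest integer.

-30054

Group 7 minus oxidation state +3 gives a d⁴ configuration for Mn³⁺.
Configuration: t2g^4 e_g^0.
The orbital stabilization is -1.6Δ₀ = -1.6 × 32090 = -51344 cm⁻¹.
Relative to high-spin t2g^3 e_g^1 (0 paired), the low-spin configuration has 1 additional pair, contributing +1 × 21290 = +21290 cm⁻¹.
Combining: -51344 + 21290 = -30054 cm⁻¹.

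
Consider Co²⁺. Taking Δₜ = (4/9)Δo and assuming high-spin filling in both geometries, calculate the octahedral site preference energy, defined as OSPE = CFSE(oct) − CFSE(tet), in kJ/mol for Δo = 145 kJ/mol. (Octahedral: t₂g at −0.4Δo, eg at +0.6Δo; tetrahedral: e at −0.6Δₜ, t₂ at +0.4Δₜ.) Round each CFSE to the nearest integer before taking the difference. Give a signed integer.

-39

Group 9 minus oxidation state +2 gives a d⁷ configuration for Co²⁺.
Octahedral (high-spin): t2g^5 e_g^2, CFSE = 5(−0.4) + 2(+0.6) = -0.8Δo = -0.8 × 145 = -116 kJ/mol.
In a tetrahedral site the filling is e^4 t2^3: CFSE(tet) = -1.2Δₜ = -1.2 × (4/9)(145) = -77 kJ/mol.
OSPE = CFSE(oct) − CFSE(tet) = -116 − (-77) = -39 kJ/mol.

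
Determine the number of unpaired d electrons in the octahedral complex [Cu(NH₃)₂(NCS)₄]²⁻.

1

Ligand charges: 2×(+0) from NH₃ and 4×(-1) from NCS⁻ sum to -4; with overall charge -2, Cu is +2.
Group 11 minus oxidation state +2 gives a d⁹ configuration for Cu²⁺.
Configuration: t2g^6 e_g^3, giving 1 unpaired electron.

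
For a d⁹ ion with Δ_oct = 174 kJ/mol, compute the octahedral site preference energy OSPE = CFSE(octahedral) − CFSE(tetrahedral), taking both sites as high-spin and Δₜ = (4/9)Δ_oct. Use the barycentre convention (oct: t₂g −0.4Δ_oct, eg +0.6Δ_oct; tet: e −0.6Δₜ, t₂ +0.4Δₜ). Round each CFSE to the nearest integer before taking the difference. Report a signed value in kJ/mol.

In an octahedral site d⁹ (HS) is t₂g⁶ eg³, giving CFSE(oct) = -0.6Δ_oct = -104 kJ/mol.
In a tetrahedral site the filling is e⁴ t₂⁵: CFSE(tet) = -0.4Δₜ = -0.4 × (4/9)(174) = -31 kJ/mol.
OSPE = CFSE(oct) − CFSE(tet) = -104 − (-31) = -73 kJ/mol.

-73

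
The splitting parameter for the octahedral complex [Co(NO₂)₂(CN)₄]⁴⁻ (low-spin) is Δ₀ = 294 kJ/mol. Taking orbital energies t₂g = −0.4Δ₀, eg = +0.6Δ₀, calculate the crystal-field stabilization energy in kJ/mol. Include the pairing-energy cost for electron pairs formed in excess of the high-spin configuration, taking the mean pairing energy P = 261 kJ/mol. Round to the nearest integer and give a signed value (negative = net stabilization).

Ligand charges: 2×(-1) from NO₂⁻ and 4×(-1) from CN⁻ sum to -6; with overall charge -4, Co is +2.
Co sits in group 9; removing 2 electrons leaves Co²⁺ with 9 − 2 = 7 d electrons.
Electron filling gives t₂g⁶ eg¹.
CFSE(orbital) = 6×(-0.4Δ₀) + 1×(0.6Δ₀) = -1.8Δ₀; with Δ₀ = 294 kJ/mol that is -529 kJ/mol.
Pairing penalty: 3 pairs vs 2 in the high-spin reference → 1 extra × P = 261 kJ/mol.
Overall CFSE = -529 + 261 = -268 kJ/mol.

-268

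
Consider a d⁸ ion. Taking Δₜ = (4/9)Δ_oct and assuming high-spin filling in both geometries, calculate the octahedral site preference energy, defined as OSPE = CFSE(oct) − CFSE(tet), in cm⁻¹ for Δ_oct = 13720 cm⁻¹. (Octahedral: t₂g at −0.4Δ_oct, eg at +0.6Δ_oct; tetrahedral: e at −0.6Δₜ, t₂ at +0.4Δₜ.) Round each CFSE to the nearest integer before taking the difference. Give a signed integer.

Octahedral (high-spin): t2g^6 e_g^2, CFSE = 6(−0.4) + 2(+0.6) = -1.2Δ_oct = -1.2 × 13720 = -16464 cm⁻¹.
Tetrahedral e^4 t2^4 gives -0.8Δₜ = -0.8 × (4/9) × 13720 = -4878 cm⁻¹.
OSPE = -16464 − (-4878) = -11586 cm⁻¹.

-11586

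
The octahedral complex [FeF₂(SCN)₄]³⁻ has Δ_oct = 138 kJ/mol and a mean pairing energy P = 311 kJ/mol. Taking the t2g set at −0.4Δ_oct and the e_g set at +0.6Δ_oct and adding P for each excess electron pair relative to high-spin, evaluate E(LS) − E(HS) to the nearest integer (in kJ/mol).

Ligand charges: 2×(-1) from F⁻ and 4×(-1) from SCN⁻ sum to -6; with overall charge -3, Fe is +3.
Fe³⁺: group 8, so d-count = 8 − 3 = 5.
In the high-spin limit (t2g^3 e_g^2) the orbital term is 0.0Δ_oct = 0 kJ/mol, with no excess pairing.
Low-spin: t2g^5 e_g^0, orbital CFSE = -2.0Δ_oct = -276 kJ/mol; plus 2 excess pairs × P = +622 kJ/mol; total 346 kJ/mol.
Thus E(LS) − E(HS) = 346 kJ/mol.

346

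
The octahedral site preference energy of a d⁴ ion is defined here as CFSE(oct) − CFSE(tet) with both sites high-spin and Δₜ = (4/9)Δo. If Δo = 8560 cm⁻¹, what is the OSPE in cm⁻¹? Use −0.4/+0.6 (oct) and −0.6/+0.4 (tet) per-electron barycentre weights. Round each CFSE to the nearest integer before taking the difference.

Octahedral high-spin t2g^3 e_g^1: CFSE = -0.6 × 8560 = -5136 cm⁻¹.
Tetrahedral: e^2 t2^2, CFSE = 2(−0.6) + 2(+0.4) = -0.4Δₜ = -0.4 × (4/9) × 8560 = -1522 cm⁻¹.
Subtracting, OSPE = -5136 − (-1522) = -3614 cm⁻¹.

-3614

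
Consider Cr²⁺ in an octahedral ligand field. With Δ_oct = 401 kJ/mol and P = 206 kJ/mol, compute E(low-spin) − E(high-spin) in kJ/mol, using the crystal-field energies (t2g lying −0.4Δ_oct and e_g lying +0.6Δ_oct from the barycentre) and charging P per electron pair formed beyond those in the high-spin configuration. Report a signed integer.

-195

Cr sits in group 6; removing 2 electrons leaves Cr²⁺ with 6 − 2 = 4 d electrons.
High-spin: t2g^3 e_g^1, CFSE = -0.6Δ_oct = -241 kJ/mol.
For low-spin the configuration is t2g^4 e_g^0: orbital energy -1.6 × 401 = -642 kJ/mol, and 1 additional pair relative to high-spin adds 206 kJ/mol, giving -436 kJ/mol.
E(LS) − E(HS) = -436 − (-241) = -195 kJ/mol.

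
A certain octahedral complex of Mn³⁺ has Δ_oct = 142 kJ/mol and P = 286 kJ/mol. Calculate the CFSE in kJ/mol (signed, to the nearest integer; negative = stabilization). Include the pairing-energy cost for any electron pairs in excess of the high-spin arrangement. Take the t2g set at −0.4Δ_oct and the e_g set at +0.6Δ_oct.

-85

Group 7 minus oxidation state +3 gives a d⁴ configuration for Mn³⁺.
Since Δ_oct = 142 kJ/mol < P = 286 kJ/mol, the complex adopts the high-spin configuration.
Filling d⁴ accordingly: t2g^3 e_g^1.
Orbital CFSE = -0.6Δ_oct = -0.6 × 142 = -85 kJ/mol.
High-spin has no excess pairs, so no pairing correction applies.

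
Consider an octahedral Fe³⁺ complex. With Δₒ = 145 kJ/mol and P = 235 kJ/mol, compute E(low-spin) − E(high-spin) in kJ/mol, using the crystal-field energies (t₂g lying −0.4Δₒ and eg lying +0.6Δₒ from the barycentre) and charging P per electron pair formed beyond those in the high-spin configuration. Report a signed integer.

180

Group 8 minus oxidation state +3 gives a d⁵ configuration for Fe³⁺.
High-spin: t₂g³ eg², CFSE = 0.0Δₒ = 0 kJ/mol.
Low-spin: t₂g⁵ eg⁰, orbital CFSE = -2.0Δₒ = -290 kJ/mol; plus 2 excess pairs × P = +470 kJ/mol; total 180 kJ/mol.
The difference is 180 − (0) = 180 kJ/mol, so high-spin lies lower.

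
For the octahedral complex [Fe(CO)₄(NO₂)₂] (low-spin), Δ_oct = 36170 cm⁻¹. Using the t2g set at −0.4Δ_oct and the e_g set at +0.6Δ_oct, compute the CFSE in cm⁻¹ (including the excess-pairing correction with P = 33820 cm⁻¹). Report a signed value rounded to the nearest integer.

-19168

Ligand charges: 4×(+0) from CO and 2×(-1) from NO₂⁻ sum to -2; with overall charge +0, Fe is +2.
Fe is in group 8, so Fe²⁺ is d⁶ (8 − 2 = 6).
The d⁶ electrons fill as t2g^6 e_g^0.
Orbital CFSE = 6(-0.4) + 0(0.6) = -2.4Δ_oct = -2.4 × 36170 = -86808 cm⁻¹.
Pairing penalty: 3 pairs vs 1 in the high-spin reference → 2 extra × P = 67640 cm⁻¹.
Overall CFSE = -86808 + 67640 = -19168 cm⁻¹.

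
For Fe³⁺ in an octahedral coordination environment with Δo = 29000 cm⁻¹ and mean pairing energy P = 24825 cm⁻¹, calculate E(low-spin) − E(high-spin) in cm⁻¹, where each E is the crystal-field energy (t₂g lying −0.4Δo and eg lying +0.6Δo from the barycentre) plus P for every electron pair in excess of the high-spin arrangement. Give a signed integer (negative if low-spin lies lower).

-8350

Fe is in group 8, so Fe³⁺ is d⁵ (8 − 3 = 5).
In the high-spin limit (t₂g³ eg²) the orbital term is 0.0Δo = 0 cm⁻¹, with no excess pairing.
Low-spin: t₂g⁵ eg⁰, orbital CFSE = -2.0Δo = -58000 cm⁻¹; plus 2 excess pairs × P = +49650 cm⁻¹; total -8350 cm⁻¹.
Thus E(LS) − E(HS) = -8350 cm⁻¹.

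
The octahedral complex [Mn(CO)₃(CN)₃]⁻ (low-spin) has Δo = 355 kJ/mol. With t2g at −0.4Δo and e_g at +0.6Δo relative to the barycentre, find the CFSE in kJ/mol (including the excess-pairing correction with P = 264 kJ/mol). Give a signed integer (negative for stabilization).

-182

Ligand charges: 3×(+0) from CO and 3×(-1) from CN⁻ sum to -3; with overall charge -1, Mn is +2.
Mn²⁺: group 7, so d-count = 7 − 2 = 5.
Electron filling gives t2g^5 e_g^0.
CFSE(orbital) = 5×(-0.4Δo) + 0×(0.6Δo) = -2.0Δo; with Δo = 355 kJ/mol that is -710 kJ/mol.
Relative to high-spin t2g^3 e_g^2 (0 paired), the low-spin configuration has 2 additional pairs, contributing +2 × 264 = +528 kJ/mol.
Net CFSE = -710 + 528 = -182 kJ/mol.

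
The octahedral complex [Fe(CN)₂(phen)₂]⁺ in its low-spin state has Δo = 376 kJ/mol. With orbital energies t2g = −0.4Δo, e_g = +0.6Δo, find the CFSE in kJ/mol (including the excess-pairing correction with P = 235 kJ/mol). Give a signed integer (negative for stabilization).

Ligand charges: 2×(-1) from CN⁻ and 2×(+0) from phen sum to -2; with overall charge +1, Fe is +3.
Fe³⁺: group 8, so d-count = 8 − 3 = 5.
Electron filling gives t2g^5 e_g^0.
CFSE(orbital) = 5×(-0.4Δo) + 0×(0.6Δo) = -2.0Δo; with Δo = 376 kJ/mol that is -752 kJ/mol.
High-spin d⁵ would be t2g^3 e_g^2 with 0 pairs; low-spin has 2, so 2 excess pairs cost +2P = +470 kJ/mol.
Combining: -752 + 470 = -282 kJ/mol.

-282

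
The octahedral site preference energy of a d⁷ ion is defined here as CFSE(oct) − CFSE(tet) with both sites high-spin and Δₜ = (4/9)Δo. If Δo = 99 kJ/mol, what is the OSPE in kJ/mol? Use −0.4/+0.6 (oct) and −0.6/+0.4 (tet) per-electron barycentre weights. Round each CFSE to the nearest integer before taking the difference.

Octahedral high-spin t₂g⁵ eg²: CFSE = -0.8 × 99 = -79 kJ/mol.
In a tetrahedral site the filling is e⁴ t₂³: CFSE(tet) = -1.2Δₜ = -1.2 × (4/9)(99) = -53 kJ/mol.
Subtracting, OSPE = -79 − (-53) = -26 kJ/mol.

-26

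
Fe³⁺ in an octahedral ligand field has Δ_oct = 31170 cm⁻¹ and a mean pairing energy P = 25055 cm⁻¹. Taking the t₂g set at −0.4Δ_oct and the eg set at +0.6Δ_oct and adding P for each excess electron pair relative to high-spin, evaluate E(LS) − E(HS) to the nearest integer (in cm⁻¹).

-12230

Group 8 minus oxidation state +3 gives a d⁵ configuration for Fe³⁺.
High-spin d⁵ fills as t₂g³ eg² with CFSE 3(−0.4) + 2(+0.6) = 0.0Δ_oct = 0 cm⁻¹.
Low-spin: t₂g⁵ eg⁰, orbital CFSE = -2.0Δ_oct = -62340 cm⁻¹; plus 2 excess pairs × P = +50110 cm⁻¹; total -12230 cm⁻¹.
The difference is -12230 − (0) = -12230 cm⁻¹, so low-spin lies lower.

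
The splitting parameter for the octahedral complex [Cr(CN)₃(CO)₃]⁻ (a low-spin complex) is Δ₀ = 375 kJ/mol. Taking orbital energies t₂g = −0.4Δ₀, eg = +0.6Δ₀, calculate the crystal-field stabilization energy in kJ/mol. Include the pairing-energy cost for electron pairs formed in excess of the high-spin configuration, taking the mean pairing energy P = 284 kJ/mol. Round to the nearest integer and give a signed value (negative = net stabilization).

Ligand charges: 3×(-1) from CN⁻ and 3×(+0) from CO sum to -3; with overall charge -1, Cr is +2.
Cr is in group 6, so Cr²⁺ is d⁴ (6 − 2 = 4).
Electron filling gives t₂g⁴ eg⁰.
Orbital CFSE = 4(-0.4) + 0(0.6) = -1.6Δ₀ = -1.6 × 375 = -600 kJ/mol.
Relative to high-spin t₂g³ eg¹ (0 paired), the low-spin configuration has 1 additional pair, contributing +1 × 284 = +284 kJ/mol.
Overall CFSE = -600 + 284 = -316 kJ/mol.

-316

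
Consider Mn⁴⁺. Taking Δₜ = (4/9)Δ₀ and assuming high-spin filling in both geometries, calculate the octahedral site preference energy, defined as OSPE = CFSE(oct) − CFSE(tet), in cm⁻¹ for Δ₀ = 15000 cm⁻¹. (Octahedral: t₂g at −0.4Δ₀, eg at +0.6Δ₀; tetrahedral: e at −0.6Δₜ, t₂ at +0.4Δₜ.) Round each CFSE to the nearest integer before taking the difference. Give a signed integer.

Group 7 minus oxidation state +4 gives a d³ configuration for Mn⁴⁺.
Octahedral (high-spin): t₂g³ eg⁰, CFSE = 3(−0.4) + 0(+0.6) = -1.2Δ₀ = -1.2 × 15000 = -18000 cm⁻¹.
Tetrahedral: e² t₂¹, CFSE = 2(−0.6) + 1(+0.4) = -0.8Δₜ = -0.8 × (4/9) × 15000 = -5333 cm⁻¹.
Subtracting, OSPE = -18000 − (-5333) = -12667 cm⁻¹.

-12667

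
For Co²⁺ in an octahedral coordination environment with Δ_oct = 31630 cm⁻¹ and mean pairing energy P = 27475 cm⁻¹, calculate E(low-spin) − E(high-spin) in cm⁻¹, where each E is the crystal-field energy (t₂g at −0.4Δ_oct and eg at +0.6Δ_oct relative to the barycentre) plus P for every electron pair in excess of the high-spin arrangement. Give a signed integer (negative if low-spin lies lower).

-4155

Co is in group 9, so Co²⁺ is d⁷ (9 − 2 = 7).
In the high-spin limit (t₂g⁵ eg²) the orbital term is -0.8Δ_oct = -25304 cm⁻¹, with no excess pairing.
Low-spin t₂g⁶ eg¹ gives -1.8Δ_oct = -56934 cm⁻¹, but forming 1 extra pair costs 1P = 27475 cm⁻¹, so E(LS) = -56934 + 27475 = -29459 cm⁻¹.
Thus E(LS) − E(HS) = -4155 cm⁻¹.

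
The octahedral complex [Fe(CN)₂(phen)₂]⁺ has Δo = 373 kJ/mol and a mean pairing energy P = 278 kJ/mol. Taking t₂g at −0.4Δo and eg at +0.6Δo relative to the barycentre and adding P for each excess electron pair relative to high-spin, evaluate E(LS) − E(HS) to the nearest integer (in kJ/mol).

Ligand charges: 2×(-1) from CN⁻ and 2×(+0) from phen sum to -2; with overall charge +1, Fe is +3.
Group 8 minus oxidation state +3 gives a d⁵ configuration for Fe³⁺.
In the high-spin limit (t₂g³ eg²) the orbital term is 0.0Δo = 0 kJ/mol, with no excess pairing.
For low-spin the configuration is t₂g⁵ eg⁰: orbital energy -2.0 × 373 = -746 kJ/mol, and 2 additional pairs relative to high-spin add 556 kJ/mol, giving -190 kJ/mol.
The difference is -190 − (0) = -190 kJ/mol, so low-spin lies lower.

-190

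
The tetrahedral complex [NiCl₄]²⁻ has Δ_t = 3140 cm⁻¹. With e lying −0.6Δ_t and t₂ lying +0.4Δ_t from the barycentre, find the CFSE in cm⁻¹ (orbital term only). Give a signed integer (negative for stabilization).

Each Cl⁻ contributes -1; 4 × (-1) = -4. With overall charge -2, Ni is in the +2 oxidation state.
Ni sits in group 10; removing 2 electrons leaves Ni²⁺ with 10 − 2 = 8 d electrons.
Tetrahedral fields are weak (Δₜ ≈ 4/9 Δₒ), so electrons fill high-spin.
The d⁸ electrons fill as e⁴ t₂⁴.
The orbital stabilization is -0.8Δ_t = -0.8 × 3140 = -2512 cm⁻¹.

-2512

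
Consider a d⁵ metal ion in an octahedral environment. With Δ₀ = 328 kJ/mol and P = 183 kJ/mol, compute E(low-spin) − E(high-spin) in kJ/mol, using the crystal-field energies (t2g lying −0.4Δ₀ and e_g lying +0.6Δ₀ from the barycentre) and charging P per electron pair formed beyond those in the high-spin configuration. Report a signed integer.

-290

High-spin: t2g^3 e_g^2, CFSE = 0.0Δ₀ = 0 kJ/mol.
Low-spin: t2g^5 e_g^0, orbital CFSE = -2.0Δ₀ = -656 kJ/mol; plus 2 excess pairs × P = +366 kJ/mol; total -290 kJ/mol.
E(LS) − E(HS) = -290 − (0) = -290 kJ/mol.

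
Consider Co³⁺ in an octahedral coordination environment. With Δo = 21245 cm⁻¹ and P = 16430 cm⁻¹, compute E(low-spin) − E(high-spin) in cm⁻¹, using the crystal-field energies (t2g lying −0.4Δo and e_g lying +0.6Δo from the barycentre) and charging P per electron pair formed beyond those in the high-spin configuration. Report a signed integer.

-9630

Co is in group 9, so Co³⁺ is d⁶ (9 − 3 = 6).
High-spin d⁶ fills as t2g^4 e_g^2 with CFSE 4(−0.4) + 2(+0.6) = -0.4Δo = -8498 cm⁻¹.
Low-spin t2g^6 e_g^0 gives -2.4Δo = -50988 cm⁻¹, but forming 2 extra pairs costs 2P = 32860 cm⁻¹, so E(LS) = -50988 + 32860 = -18128 cm⁻¹.
The difference is -18128 − (-8498) = -9630 cm⁻¹, so low-spin lies lower.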